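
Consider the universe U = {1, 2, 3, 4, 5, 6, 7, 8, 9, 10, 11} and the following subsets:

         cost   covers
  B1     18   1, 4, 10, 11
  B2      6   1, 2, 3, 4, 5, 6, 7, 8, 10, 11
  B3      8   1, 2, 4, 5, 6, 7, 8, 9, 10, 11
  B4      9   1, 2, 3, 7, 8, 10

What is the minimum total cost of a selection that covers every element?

B2, B3 cover every element at cost 6 + 8 = 14.
Any cover uses at least 2 sets; among all covering selections none totals below 14.

14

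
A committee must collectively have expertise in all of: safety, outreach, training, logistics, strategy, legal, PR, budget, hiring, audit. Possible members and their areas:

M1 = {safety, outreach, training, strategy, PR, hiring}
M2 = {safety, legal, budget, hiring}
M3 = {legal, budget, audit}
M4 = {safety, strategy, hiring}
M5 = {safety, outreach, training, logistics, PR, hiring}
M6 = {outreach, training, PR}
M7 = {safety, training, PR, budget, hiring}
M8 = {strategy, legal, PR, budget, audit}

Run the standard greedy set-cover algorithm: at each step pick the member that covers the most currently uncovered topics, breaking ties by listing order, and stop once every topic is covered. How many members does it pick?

Pick 1: M1 covers 6 new topics (safety, outreach, training, strategy, PR, hiring).
Pick 2: M3 covers 3 new topics (legal, budget, audit).
Pick 3: M5 covers 1 new topics (logistics).
Greedy uses 3 members. (The true minimum is 2.)

3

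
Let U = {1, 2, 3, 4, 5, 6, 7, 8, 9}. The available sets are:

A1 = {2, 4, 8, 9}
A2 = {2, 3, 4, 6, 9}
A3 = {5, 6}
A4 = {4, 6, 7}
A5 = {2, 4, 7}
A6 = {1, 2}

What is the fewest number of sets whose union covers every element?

A1, A2, A3, A4, A6 together cover {1, 2, 3, 4, 5, 6, 7, 8, 9} — every element.
No 4 of the 6 sets cover everything (all 15 size-4 selections fall short), so 5 is minimum.

5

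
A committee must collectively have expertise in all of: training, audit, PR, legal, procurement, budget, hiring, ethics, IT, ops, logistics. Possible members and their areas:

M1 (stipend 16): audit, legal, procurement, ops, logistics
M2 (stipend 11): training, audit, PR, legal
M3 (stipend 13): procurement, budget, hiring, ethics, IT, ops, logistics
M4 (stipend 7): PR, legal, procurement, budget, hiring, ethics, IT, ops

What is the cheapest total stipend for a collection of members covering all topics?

24

M2, M3 cover every topic at stipend 11 + 13 = 24.
Any cover uses at least 2 members; among all covering selections none totals below 24.
Greedy by coverage-per-stipend would pick M4, M2, M3 for 31 — worse than the optimum 24.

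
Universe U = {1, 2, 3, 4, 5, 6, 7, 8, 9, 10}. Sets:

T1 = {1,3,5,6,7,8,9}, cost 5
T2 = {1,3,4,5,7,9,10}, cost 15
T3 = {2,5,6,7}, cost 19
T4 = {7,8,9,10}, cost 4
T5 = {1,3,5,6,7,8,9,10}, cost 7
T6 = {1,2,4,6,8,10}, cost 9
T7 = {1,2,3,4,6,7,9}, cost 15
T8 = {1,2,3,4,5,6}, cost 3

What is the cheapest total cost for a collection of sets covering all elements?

7

T4, T8 cover every element at cost 4 + 3 = 7.
Any cover uses at least 2 sets; among all covering selections none totals below 7.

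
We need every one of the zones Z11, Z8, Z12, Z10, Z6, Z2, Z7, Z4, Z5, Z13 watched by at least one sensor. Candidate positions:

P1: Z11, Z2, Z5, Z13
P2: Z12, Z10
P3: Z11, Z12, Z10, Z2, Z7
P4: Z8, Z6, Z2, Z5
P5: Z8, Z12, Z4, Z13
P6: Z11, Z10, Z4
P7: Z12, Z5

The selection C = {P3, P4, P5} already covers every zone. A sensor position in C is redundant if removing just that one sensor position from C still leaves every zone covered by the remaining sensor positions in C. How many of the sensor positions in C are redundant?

0

Drop P3: Z11, Z10, Z7 uncovered — not redundant.
Drop P4: Z6, Z5 uncovered — not redundant.
Drop P5: Z4, Z13 uncovered — not redundant.
None of the sensor positions in C is redundant.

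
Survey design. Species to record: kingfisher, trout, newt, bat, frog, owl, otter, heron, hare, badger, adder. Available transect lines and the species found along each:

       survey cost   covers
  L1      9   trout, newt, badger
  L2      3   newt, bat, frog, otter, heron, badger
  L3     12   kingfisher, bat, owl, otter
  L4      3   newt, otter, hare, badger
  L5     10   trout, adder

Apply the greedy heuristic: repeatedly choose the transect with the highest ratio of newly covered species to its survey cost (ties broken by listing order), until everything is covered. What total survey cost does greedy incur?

28

Pick 1: L2 adds 6 new (newt, bat, frog, otter, heron, badger) at survey cost 3 (ratio 6/3).
Pick 2: L4 adds 1 new (hare) at survey cost 3 (ratio 1/3).
Pick 3: L5 adds 2 new (trout, adder) at survey cost 10 (ratio 2/10).
Pick 4: L3 adds 2 new (kingfisher, owl) at survey cost 12 (ratio 2/12).
Greedy total survey cost: 3 + 3 + 10 + 12 = 28.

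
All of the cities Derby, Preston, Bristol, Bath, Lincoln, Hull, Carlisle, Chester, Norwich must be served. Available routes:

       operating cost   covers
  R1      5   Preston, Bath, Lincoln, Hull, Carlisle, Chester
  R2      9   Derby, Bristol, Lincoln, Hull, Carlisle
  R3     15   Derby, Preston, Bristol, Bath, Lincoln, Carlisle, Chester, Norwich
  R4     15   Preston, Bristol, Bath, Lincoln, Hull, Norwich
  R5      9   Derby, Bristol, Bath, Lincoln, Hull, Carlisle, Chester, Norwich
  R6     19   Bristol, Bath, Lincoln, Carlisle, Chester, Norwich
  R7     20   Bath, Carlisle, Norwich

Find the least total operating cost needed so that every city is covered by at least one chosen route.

14

R1, R5 cover every city at operating cost 5 + 9 = 14.
Any cover uses at least 2 routes; among all covering selections none totals below 14.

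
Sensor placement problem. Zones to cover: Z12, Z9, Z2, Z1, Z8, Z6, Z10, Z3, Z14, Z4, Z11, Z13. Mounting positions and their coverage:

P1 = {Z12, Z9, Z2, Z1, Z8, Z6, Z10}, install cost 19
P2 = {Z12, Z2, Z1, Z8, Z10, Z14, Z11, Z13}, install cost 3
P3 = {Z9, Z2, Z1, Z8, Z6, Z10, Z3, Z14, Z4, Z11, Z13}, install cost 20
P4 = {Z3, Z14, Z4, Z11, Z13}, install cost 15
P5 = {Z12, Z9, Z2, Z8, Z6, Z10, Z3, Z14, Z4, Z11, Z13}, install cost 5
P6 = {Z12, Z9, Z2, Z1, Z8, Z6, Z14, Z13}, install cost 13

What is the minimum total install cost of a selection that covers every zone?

P2, P5 cover every zone at install cost 3 + 5 = 8.
Any cover uses at least 2 sensor positions; among all covering selections none totals below 8.

8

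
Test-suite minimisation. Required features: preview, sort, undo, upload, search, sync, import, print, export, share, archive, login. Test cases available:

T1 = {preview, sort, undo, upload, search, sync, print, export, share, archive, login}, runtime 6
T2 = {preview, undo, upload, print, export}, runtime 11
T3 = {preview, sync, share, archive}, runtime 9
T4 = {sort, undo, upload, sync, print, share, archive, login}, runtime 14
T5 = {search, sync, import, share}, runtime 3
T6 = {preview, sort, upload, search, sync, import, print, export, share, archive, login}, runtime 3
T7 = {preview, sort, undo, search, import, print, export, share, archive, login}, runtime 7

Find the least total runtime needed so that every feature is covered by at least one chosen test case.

9

T1, T5 cover every feature at runtime 6 + 3 = 9.
Any cover uses at least 2 test cases; among all covering selections none totals below 9.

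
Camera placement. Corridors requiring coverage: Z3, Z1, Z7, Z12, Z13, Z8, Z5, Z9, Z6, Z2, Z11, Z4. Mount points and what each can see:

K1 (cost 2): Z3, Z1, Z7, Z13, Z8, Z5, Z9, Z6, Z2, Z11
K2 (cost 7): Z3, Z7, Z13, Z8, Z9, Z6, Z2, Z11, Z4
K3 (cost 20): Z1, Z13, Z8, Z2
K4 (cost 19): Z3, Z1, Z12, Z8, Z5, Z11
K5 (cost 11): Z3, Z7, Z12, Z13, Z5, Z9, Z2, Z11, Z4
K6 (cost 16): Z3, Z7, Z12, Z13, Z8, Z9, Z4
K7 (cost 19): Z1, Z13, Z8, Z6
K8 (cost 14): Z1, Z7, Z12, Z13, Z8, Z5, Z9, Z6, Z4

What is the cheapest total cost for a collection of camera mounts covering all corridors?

K1, K5 cover every corridor at cost 2 + 11 = 13.
Any cover uses at least 2 camera mounts; among all covering selections none totals below 13.

13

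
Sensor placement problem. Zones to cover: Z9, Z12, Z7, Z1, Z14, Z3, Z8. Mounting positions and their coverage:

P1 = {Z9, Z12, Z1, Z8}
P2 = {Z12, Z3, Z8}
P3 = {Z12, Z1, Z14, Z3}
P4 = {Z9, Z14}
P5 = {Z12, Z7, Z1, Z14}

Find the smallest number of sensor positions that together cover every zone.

P1, P2, P5 together cover {Z9, Z12, Z7, Z1, Z14, Z3, Z8} — every zone.
No 2 of the 5 sensor positions cover everything (all 10 pairs fall short), so 3 is minimum.

3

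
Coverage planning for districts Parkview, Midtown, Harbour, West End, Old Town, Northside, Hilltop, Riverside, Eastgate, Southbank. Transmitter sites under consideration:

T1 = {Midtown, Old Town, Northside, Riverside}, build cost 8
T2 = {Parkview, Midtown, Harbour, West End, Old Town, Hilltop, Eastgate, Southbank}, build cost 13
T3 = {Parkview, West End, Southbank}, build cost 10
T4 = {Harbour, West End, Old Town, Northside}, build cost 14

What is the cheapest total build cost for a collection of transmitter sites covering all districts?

T1, T2 cover every district at build cost 8 + 13 = 21.
Any cover uses at least 2 transmitter sites; among all covering selections none totals below 21.

21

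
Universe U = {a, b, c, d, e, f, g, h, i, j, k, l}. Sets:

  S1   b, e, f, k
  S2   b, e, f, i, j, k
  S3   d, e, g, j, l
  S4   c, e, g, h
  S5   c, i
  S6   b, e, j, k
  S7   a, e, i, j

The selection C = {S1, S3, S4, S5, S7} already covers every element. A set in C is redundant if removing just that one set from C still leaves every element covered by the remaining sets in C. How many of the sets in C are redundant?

1

Drop S1: b, f, k uncovered — not redundant.
Drop S3: d, l uncovered — not redundant.
Drop S4: h uncovered — not redundant.
Drop S5: the rest still cover every element — redundant.
Drop S7: a uncovered — not redundant.
1 redundant: S5.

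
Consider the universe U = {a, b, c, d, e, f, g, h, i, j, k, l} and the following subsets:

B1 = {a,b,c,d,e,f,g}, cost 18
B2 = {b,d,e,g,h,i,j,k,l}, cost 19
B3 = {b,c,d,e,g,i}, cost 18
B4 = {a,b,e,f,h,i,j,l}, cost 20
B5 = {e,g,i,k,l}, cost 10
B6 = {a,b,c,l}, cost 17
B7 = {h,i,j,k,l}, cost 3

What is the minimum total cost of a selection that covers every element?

21

B1, B7 cover every element at cost 18 + 3 = 21.
Any cover uses at least 2 sets; among all covering selections none totals below 21.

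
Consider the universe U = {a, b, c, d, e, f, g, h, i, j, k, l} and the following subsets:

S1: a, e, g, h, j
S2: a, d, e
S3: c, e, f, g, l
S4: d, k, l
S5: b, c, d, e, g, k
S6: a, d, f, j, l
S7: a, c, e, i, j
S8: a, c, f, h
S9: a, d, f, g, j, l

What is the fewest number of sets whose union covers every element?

4

S1, S3, S5, S7 together cover {a, b, c, d, e, f, g, h, i, j, k, l} — every element.
No 3 of the 9 sets cover everything (all 84 triples fall short), so 4 is minimum.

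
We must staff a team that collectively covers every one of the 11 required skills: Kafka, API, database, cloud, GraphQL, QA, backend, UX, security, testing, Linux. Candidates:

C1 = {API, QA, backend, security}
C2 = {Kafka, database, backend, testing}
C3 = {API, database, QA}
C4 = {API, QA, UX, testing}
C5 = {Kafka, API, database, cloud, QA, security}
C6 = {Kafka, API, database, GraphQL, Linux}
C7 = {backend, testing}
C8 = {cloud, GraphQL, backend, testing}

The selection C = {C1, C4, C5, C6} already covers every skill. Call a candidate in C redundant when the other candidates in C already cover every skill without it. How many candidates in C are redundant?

0

Drop C1: backend uncovered — not redundant.
Drop C4: UX, testing uncovered — not redundant.
Drop C5: cloud uncovered — not redundant.
Drop C6: GraphQL, Linux uncovered — not redundant.
None of the candidates in C is redundant.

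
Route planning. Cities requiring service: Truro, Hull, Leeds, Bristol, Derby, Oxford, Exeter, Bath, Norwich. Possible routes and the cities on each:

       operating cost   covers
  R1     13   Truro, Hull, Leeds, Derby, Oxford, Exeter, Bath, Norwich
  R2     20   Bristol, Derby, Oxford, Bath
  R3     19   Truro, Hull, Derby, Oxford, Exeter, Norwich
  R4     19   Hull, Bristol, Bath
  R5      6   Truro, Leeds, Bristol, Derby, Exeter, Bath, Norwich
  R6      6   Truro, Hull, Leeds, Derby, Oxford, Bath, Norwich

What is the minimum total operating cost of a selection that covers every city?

R5, R6 cover every city at operating cost 6 + 6 = 12.
Any cover uses at least 2 routes; among all covering selections none totals below 12.

12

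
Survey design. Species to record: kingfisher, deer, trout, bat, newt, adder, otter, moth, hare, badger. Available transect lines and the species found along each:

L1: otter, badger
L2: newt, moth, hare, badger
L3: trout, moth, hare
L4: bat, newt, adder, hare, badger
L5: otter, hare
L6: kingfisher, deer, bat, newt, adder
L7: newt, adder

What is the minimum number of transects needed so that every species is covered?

3

L1, L3, L6 together cover {kingfisher, deer, trout, bat, newt, adder, otter, moth, hare, badger} — every species.
No 2 of the 7 transects cover everything (all 21 pairs fall short), so 3 is minimum.
Greedy (largest uncovered first) would take L4, L3, L6, L1 — 4 transects — but 3 suffice.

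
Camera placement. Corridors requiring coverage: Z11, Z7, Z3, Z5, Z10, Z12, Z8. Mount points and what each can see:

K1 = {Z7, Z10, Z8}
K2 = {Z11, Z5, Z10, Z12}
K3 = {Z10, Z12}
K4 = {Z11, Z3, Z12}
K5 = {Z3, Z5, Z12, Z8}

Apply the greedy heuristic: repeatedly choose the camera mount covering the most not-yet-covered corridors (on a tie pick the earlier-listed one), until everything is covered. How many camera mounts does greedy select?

Pick 1: K2 covers 4 new corridors (Z11, Z5, Z10, Z12).
Pick 2: K1 covers 2 new corridors (Z7, Z8).
Pick 3: K4 covers 1 new corridors (Z3).
Greedy uses 3 camera mounts.

3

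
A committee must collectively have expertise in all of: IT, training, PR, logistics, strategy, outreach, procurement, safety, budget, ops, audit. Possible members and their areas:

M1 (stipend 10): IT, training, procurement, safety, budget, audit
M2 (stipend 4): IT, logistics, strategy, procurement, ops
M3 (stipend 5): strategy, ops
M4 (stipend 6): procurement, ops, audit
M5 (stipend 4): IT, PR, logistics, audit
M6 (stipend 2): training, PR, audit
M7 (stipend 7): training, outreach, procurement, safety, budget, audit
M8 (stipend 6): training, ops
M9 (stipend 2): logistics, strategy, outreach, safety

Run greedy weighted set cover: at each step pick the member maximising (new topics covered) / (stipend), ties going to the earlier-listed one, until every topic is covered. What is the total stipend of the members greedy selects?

Pick 1: M9 adds 4 new (logistics, strategy, outreach, safety) at stipend 2 (ratio 4/2).
Pick 2: M6 adds 3 new (training, PR, audit) at stipend 2 (ratio 3/2).
Pick 3: M2 adds 3 new (IT, procurement, ops) at stipend 4 (ratio 3/4).
Pick 4: M7 adds 1 new (budget) at stipend 7 (ratio 1/7).
Greedy total stipend: 2 + 2 + 4 + 7 = 15. (The true optimum is 13, so greedy overshoots here.)

15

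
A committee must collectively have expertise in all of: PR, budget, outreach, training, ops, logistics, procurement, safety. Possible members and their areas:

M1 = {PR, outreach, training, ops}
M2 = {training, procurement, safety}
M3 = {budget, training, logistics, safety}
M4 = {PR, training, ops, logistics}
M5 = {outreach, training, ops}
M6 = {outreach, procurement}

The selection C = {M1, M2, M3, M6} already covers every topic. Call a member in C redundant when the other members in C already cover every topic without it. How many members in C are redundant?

2

Drop M1: PR, ops uncovered — not redundant.
Drop M2: the rest still cover every topic — redundant.
Drop M3: budget, logistics uncovered — not redundant.
Drop M6: the rest still cover every topic — redundant.
2 redundant: M2, M6.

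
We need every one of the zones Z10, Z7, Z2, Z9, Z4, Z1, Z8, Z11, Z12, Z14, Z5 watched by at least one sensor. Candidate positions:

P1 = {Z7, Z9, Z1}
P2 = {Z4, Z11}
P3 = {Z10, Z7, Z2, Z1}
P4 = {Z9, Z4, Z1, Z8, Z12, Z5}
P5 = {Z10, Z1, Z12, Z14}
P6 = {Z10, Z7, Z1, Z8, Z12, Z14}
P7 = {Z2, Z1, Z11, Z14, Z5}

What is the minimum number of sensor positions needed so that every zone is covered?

3

P3, P4, P7 together cover {Z10, Z7, Z2, Z9, Z4, Z1, Z8, Z11, Z12, Z14, Z5} — every zone.
No 2 of the 7 sensor positions cover everything (all 21 pairs fall short), so 3 is minimum.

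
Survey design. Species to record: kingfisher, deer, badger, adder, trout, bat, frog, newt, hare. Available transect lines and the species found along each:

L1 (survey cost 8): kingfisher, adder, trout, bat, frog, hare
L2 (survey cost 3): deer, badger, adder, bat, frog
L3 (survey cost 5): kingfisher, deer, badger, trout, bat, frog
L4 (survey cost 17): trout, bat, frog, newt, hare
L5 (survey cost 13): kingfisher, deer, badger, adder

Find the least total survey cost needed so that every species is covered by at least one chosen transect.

L2, L3, L4 cover every species at survey cost 3 + 5 + 17 = 25.
Any cover uses at least 2 transects; among all covering selections none totals below 25.
Greedy by coverage-per-survey cost would pick L2, L3, L1, L4 for 33 — worse than the optimum 25.

25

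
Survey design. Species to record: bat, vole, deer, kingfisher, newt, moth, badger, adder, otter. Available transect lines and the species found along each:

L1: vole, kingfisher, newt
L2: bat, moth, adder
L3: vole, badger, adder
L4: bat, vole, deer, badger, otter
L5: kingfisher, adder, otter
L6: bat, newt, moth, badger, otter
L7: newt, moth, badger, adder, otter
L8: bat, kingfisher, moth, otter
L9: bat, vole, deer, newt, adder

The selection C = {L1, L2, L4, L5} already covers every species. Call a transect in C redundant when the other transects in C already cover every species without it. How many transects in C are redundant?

1

Drop L1: newt uncovered — not redundant.
Drop L2: moth uncovered — not redundant.
Drop L4: deer, badger uncovered — not redundant.
Drop L5: the rest still cover every species — redundant.
1 redundant: L5.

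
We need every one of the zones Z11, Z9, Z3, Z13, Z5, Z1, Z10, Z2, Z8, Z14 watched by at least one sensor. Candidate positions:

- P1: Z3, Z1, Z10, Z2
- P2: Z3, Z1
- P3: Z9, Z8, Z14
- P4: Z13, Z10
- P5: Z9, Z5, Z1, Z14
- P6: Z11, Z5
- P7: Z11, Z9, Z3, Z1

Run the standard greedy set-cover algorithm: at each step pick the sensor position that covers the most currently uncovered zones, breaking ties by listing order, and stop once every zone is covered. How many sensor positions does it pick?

Pick 1: P1 covers 4 new zones (Z3, Z1, Z10, Z2).
Pick 2: P3 covers 3 new zones (Z9, Z8, Z14).
Pick 3: P6 covers 2 new zones (Z11, Z5).
Pick 4: P4 covers 1 new zones (Z13).
Greedy uses 4 sensor positions.

4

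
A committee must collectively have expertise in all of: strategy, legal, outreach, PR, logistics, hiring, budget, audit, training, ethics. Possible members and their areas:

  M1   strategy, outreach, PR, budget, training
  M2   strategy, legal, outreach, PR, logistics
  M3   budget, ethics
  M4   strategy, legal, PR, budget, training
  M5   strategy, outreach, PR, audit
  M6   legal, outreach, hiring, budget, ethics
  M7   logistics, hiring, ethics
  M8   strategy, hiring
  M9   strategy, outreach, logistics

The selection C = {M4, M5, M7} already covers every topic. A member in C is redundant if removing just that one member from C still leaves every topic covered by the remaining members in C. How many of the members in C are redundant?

Drop M4: legal, budget, training uncovered — not redundant.
Drop M5: outreach, audit uncovered — not redundant.
Drop M7: logistics, hiring, ethics uncovered — not redundant.
None of the members in C is redundant.

0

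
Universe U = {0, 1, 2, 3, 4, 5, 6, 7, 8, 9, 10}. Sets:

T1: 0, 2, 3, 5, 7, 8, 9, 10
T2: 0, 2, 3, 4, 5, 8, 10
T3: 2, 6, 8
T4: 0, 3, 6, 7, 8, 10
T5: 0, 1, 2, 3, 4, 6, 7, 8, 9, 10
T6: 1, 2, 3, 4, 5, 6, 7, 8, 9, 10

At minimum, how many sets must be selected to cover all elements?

2

T1, T5 together cover {0, 1, 2, 3, 4, 5, 6, 7, 8, 9, 10} — every element.
No single set contains all 11 elements, so 2 is optimal.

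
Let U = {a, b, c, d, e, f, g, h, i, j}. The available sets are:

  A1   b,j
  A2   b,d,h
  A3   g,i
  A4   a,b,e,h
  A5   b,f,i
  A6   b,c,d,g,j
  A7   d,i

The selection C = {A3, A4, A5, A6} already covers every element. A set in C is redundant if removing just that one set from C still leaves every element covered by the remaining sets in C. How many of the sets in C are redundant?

Drop A3: the rest still cover every element — redundant.
Drop A4: a, e, h uncovered — not redundant.
Drop A5: f uncovered — not redundant.
Drop A6: c, d, j uncovered — not redundant.
1 redundant: A3.

1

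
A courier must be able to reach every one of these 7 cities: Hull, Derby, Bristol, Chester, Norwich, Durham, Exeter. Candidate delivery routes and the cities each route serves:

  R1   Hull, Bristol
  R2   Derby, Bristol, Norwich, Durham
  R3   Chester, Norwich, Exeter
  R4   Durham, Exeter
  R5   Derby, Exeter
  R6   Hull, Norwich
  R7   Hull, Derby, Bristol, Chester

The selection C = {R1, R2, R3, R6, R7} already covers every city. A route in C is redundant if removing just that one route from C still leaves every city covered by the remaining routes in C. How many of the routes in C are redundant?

Drop R1: the rest still cover every city — redundant.
Drop R2: Durham uncovered — not redundant.
Drop R3: Exeter uncovered — not redundant.
Drop R6: the rest still cover every city — redundant.
Drop R7: the rest still cover every city — redundant.
3 redundant: R1, R6, R7.

3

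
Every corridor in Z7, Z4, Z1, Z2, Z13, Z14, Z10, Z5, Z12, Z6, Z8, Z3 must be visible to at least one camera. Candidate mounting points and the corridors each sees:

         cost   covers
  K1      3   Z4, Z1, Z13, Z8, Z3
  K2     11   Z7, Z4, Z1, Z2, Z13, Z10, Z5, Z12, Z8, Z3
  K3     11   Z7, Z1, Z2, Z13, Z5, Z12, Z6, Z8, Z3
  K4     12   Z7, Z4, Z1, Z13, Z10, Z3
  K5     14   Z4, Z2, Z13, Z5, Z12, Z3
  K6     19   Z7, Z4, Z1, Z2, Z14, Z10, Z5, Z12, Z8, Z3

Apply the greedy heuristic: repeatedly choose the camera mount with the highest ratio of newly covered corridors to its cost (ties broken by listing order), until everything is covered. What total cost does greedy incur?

Pick 1: K1 adds 5 new (Z4, Z1, Z13, Z8, Z3) at cost 3 (ratio 5/3).
Pick 2: K2 adds 5 new (Z7, Z2, Z10, Z5, Z12) at cost 11 (ratio 5/11).
Pick 3: K3 adds 1 new (Z6) at cost 11 (ratio 1/11).
Pick 4: K6 adds 1 new (Z14) at cost 19 (ratio 1/19).
Greedy total cost: 3 + 11 + 11 + 19 = 44. (The true optimum is 30, so greedy overshoots here.)

44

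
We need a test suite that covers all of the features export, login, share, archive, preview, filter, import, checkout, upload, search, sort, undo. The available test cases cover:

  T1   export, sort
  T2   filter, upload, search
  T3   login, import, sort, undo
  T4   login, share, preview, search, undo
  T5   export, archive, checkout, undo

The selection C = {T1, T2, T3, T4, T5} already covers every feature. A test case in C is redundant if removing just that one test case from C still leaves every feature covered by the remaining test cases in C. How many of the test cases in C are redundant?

Drop T1: the rest still cover every feature — redundant.
Drop T2: filter, upload uncovered — not redundant.
Drop T3: import uncovered — not redundant.
Drop T4: share, preview uncovered — not redundant.
Drop T5: archive, checkout uncovered — not redundant.
1 redundant: T1.

1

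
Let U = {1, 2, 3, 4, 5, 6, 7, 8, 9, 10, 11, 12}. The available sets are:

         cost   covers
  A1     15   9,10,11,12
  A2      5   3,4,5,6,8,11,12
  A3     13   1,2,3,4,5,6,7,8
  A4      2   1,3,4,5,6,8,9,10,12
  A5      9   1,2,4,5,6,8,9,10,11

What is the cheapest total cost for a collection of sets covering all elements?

20

A2, A3, A4 cover every element at cost 5 + 13 + 2 = 20.
Any cover uses at least 2 sets; among all covering selections none totals below 20.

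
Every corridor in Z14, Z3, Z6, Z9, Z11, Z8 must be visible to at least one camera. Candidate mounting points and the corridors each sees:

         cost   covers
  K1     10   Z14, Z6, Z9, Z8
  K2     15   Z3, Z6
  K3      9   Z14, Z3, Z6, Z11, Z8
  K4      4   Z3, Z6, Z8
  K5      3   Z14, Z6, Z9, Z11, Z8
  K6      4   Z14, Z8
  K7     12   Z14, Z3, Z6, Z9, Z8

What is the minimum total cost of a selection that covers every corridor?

K4, K5 cover every corridor at cost 4 + 3 = 7.
Any cover uses at least 2 camera mounts; among all covering selections none totals below 7.

7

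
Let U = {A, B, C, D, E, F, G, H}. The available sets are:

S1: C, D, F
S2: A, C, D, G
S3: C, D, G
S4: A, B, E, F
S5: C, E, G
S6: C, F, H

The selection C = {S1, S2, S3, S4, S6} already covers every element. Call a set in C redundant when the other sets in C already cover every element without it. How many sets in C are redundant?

Drop S1: the rest still cover every element — redundant.
Drop S2: the rest still cover every element — redundant.
Drop S3: the rest still cover every element — redundant.
Drop S4: B, E uncovered — not redundant.
Drop S6: H uncovered — not redundant.
3 redundant: S1, S2, S3.

3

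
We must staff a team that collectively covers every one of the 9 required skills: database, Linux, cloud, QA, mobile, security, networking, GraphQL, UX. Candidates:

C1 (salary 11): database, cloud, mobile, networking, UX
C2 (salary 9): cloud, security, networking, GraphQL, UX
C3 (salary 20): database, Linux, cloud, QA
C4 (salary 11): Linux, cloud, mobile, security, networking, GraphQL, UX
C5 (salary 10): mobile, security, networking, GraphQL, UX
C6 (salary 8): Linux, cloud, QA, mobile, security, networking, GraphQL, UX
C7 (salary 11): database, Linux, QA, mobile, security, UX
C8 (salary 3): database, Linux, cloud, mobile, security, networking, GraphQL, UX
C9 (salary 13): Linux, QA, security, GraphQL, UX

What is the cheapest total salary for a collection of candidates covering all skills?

C6, C8 cover every skill at salary 8 + 3 = 11.
Any cover uses at least 2 candidates; among all covering selections none totals below 11.

11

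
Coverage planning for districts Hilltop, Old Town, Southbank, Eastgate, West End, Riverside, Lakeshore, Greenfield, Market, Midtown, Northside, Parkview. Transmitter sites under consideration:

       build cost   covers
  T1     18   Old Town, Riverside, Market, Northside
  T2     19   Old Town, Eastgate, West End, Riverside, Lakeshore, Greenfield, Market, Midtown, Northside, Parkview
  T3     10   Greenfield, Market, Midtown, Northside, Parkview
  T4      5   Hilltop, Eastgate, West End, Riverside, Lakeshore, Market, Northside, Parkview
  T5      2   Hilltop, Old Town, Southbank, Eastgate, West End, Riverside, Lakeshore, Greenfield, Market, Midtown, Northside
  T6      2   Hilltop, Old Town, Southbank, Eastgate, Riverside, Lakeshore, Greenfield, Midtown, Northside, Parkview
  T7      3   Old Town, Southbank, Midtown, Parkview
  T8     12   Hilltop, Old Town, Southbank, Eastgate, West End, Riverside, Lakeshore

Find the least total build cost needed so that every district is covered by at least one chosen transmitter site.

4

T5, T6 cover every district at build cost 2 + 2 = 4.
Any cover uses at least 2 transmitter sites; among all covering selections none totals below 4.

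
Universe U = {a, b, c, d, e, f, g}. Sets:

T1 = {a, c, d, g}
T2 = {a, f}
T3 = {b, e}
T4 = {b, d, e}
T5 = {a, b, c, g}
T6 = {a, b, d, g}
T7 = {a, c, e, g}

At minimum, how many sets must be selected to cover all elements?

3

T1, T2, T3 together cover {a, b, c, d, e, f, g} — every element.
No 2 of the 7 sets cover everything (all 21 pairs fall short), so 3 is minimum.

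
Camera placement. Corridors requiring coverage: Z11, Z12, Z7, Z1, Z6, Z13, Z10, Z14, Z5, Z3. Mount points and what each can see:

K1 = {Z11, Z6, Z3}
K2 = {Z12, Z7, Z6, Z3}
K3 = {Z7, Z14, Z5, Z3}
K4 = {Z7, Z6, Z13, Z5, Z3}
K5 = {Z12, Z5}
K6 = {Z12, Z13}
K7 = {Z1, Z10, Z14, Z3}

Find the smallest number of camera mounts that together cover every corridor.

4

K1, K2, K4, K7 together cover {Z11, Z12, Z7, Z1, Z6, Z13, Z10, Z14, Z5, Z3} — every corridor.
No 3 of the 7 camera mounts cover everything (all 35 triples fall short), so 4 is minimum.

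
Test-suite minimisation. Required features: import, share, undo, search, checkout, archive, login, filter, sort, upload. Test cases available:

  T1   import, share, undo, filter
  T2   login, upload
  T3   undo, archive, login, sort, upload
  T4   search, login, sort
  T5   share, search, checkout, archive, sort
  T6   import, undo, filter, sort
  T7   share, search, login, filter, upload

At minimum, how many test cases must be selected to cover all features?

T1, T2, T5 together cover {import, share, undo, search, checkout, archive, login, filter, sort, upload} — every feature.
No 2 of the 7 test cases cover everything (all 21 pairs fall short), so 3 is minimum.

3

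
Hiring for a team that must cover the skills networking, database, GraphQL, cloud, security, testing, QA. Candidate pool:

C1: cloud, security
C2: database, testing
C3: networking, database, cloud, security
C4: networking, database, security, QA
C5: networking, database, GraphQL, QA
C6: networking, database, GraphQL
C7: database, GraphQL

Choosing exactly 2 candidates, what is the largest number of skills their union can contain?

Choosing C1, C5 covers {networking, database, GraphQL, cloud, security, QA} — 6 skills.
No choice of 2 candidates does better; here testing is left uncovered.

6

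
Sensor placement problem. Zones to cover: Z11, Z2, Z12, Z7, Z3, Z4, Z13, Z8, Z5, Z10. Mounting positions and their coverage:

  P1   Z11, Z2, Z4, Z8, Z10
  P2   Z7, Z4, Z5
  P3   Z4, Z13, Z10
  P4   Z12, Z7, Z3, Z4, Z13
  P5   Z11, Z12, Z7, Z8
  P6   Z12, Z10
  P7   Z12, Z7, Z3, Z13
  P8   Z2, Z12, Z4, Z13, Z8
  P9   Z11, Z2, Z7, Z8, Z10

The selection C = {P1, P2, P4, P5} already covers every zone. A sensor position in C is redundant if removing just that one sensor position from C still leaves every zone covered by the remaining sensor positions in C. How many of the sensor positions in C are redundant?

1

Drop P1: Z2, Z10 uncovered — not redundant.
Drop P2: Z5 uncovered — not redundant.
Drop P4: Z3, Z13 uncovered — not redundant.
Drop P5: the rest still cover every zone — redundant.
1 redundant: P5.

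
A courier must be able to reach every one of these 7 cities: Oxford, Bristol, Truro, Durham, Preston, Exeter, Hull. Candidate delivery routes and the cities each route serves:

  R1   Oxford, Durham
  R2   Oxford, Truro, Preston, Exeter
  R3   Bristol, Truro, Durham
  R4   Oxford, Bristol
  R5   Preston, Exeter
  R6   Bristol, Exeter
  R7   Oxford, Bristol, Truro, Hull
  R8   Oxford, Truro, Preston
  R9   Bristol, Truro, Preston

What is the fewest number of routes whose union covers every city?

3

R1, R2, R7 together cover {Oxford, Bristol, Truro, Durham, Preston, Exeter, Hull} — every city.
No 2 of the 9 routes cover everything (all 36 pairs fall short), so 3 is minimum.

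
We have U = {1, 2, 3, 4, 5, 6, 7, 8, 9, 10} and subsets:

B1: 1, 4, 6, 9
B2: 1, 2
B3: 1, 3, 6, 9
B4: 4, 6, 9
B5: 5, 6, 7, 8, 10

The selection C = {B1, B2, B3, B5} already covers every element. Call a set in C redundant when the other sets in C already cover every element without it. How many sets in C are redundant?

Drop B1: 4 uncovered — not redundant.
Drop B2: 2 uncovered — not redundant.
Drop B3: 3 uncovered — not redundant.
Drop B5: 5, 7, 8, 10 uncovered — not redundant.
None of the sets in C is redundant.

0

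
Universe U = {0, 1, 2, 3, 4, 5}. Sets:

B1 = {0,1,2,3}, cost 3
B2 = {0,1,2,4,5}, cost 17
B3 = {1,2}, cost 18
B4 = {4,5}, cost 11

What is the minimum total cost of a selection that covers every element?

B1, B4 cover every element at cost 3 + 11 = 14.
Any cover uses at least 2 sets; among all covering selections none totals below 14.

14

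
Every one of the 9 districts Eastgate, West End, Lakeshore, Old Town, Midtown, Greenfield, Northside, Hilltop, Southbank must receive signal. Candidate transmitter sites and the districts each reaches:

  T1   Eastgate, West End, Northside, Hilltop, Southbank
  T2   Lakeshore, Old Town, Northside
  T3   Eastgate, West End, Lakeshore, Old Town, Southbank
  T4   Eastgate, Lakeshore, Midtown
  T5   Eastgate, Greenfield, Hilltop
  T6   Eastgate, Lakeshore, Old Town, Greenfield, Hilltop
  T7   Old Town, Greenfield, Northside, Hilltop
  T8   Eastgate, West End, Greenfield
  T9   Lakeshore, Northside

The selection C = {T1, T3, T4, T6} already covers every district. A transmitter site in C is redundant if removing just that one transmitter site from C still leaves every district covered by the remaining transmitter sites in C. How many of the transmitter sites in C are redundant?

Drop T1: Northside uncovered — not redundant.
Drop T3: the rest still cover every district — redundant.
Drop T4: Midtown uncovered — not redundant.
Drop T6: Greenfield uncovered — not redundant.
1 redundant: T3.

1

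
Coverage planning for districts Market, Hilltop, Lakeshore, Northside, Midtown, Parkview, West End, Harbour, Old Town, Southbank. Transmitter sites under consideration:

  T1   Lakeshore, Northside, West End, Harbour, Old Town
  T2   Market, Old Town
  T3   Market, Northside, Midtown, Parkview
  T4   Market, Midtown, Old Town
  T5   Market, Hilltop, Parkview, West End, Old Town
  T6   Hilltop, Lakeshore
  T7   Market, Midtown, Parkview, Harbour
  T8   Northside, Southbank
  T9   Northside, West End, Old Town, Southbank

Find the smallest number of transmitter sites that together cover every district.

3

T6, T7, T9 together cover {Market, Hilltop, Lakeshore, Northside, Midtown, Parkview, West End, Harbour, Old Town, Southbank} — every district.
No 2 of the 9 transmitter sites cover everything (all 36 pairs fall short), so 3 is minimum.
Greedy (largest uncovered first) would take T1, T3, T5, T8 — 4 transmitter sites — but 3 suffice.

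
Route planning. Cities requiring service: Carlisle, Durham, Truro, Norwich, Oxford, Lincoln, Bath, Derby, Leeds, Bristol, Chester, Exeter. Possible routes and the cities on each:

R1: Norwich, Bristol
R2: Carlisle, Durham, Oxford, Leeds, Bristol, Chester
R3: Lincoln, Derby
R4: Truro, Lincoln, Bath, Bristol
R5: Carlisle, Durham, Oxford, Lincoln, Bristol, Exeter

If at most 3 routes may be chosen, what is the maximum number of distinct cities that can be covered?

10

Choosing R1, R2, R4 covers {Carlisle, Durham, Truro, Norwich, Oxford, Lincoln, Bath, Leeds, Bristol, Chester} — 10 cities.
No choice of 3 routes does better; here Derby, Exeter are left uncovered.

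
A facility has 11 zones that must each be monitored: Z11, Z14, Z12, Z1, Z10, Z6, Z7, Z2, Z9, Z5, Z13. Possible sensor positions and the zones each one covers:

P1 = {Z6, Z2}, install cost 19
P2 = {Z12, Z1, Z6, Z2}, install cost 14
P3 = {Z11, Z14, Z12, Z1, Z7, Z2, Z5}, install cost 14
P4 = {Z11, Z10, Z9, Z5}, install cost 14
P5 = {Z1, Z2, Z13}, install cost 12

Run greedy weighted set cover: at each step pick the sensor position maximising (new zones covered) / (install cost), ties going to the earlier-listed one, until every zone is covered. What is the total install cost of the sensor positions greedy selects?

54

Pick 1: P3 adds 7 new (Z11, Z14, Z12, Z1, Z7, Z2, Z5) at install cost 14 (ratio 7/14).
Pick 2: P4 adds 2 new (Z10, Z9) at install cost 14 (ratio 2/14).
Pick 3: P5 adds 1 new (Z13) at install cost 12 (ratio 1/12).
Pick 4: P2 adds 1 new (Z6) at install cost 14 (ratio 1/14).
Greedy total install cost: 14 + 14 + 12 + 14 = 54.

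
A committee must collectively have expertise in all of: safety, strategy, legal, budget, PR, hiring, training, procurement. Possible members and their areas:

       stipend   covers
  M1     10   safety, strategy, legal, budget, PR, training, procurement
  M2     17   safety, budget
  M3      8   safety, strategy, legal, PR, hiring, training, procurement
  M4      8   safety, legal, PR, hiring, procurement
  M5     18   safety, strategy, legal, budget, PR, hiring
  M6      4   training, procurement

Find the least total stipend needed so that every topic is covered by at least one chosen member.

M1, M3 cover every topic at stipend 10 + 8 = 18.
Any cover uses at least 2 members; among all covering selections none totals below 18.

18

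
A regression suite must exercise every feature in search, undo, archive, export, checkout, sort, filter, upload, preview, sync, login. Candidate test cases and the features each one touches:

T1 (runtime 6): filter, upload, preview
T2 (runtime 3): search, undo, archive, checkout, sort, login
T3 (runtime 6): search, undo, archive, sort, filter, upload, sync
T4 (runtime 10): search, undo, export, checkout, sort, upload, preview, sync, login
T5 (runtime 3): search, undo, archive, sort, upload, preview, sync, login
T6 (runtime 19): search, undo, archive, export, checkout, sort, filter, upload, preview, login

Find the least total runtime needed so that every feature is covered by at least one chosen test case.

16

T3, T4 cover every feature at runtime 6 + 10 = 16.
Any cover uses at least 2 test cases; among all covering selections none totals below 16.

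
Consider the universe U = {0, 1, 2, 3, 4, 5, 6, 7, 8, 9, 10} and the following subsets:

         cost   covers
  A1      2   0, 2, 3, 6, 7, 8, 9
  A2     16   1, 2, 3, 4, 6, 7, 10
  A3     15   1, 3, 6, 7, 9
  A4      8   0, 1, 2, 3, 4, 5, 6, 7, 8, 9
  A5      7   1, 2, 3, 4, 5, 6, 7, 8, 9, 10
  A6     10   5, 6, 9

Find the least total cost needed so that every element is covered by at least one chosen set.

9

A1, A5 cover every element at cost 2 + 7 = 9.
Any cover uses at least 2 sets; among all covering selections none totals below 9.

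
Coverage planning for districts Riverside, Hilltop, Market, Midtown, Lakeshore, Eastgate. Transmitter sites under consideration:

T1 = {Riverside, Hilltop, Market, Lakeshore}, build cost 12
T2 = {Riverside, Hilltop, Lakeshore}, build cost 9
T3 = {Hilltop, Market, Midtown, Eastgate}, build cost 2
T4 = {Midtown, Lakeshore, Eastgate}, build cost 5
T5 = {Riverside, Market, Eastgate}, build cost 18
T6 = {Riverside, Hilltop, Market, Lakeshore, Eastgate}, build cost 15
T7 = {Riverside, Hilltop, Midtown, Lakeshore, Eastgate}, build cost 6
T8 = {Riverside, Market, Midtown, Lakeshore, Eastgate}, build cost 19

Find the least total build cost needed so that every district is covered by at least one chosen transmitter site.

T3, T7 cover every district at build cost 2 + 6 = 8.
Any cover uses at least 2 transmitter sites; among all covering selections none totals below 8.

8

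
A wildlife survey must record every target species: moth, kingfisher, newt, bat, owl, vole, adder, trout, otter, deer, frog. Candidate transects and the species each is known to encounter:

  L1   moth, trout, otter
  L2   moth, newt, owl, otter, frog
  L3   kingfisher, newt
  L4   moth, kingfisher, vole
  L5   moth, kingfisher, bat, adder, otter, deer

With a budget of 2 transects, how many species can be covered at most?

9

Choosing L2, L5 covers {moth, kingfisher, newt, bat, owl, adder, otter, deer, frog} — 9 species.
No choice of 2 transects does better; here vole, trout are left uncovered.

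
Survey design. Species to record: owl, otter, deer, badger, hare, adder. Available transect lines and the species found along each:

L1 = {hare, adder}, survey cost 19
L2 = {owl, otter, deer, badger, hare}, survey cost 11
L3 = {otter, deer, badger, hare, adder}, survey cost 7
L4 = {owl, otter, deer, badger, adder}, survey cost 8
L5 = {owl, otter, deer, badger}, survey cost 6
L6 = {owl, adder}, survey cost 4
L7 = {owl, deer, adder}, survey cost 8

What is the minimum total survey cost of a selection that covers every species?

11

L3, L6 cover every species at survey cost 7 + 4 = 11.
Any cover uses at least 2 transects; among all covering selections none totals below 11.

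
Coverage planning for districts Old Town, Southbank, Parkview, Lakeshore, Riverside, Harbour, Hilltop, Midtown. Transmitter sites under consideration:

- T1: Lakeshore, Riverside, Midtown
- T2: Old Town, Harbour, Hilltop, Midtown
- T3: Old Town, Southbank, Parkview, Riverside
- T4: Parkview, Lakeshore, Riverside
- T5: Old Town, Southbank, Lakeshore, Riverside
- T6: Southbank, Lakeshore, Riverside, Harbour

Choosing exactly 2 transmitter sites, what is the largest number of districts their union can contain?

Choosing T2, T3 covers {Old Town, Southbank, Parkview, Riverside, Harbour, Hilltop, Midtown} — 7 districts.
No choice of 2 transmitter sites does better; here Lakeshore is left uncovered.

7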